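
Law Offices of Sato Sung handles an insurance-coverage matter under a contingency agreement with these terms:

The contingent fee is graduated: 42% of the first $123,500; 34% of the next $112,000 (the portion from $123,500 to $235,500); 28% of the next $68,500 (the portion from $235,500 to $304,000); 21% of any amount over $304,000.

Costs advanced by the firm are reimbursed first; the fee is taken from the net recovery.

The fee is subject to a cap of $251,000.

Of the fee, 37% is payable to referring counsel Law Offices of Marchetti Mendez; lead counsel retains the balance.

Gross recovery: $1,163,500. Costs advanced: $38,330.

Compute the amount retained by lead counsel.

Fee base (net of costs): $1,163,500 − $38,330 = $1,125,170
First $123,500 at 42% = $51,870.00
Next $112,000 at 34% = $38,080.00
Next $68,500 at 28% = $19,180.00
Remaining $821,170 at 21% = $172,445.70
Fee: $51,870.00 + $38,080.00 + $19,180.00 + $172,445.70 = $281,575.70
$281,575.70 exceeds the $251,000 cap, so the fee is capped at $251,000.00.
Referral share: 37% of $251,000.00 = $92,870.00; lead counsel retains $251,000.00 − $92,870.00 = $158,130.00.

$158,130.00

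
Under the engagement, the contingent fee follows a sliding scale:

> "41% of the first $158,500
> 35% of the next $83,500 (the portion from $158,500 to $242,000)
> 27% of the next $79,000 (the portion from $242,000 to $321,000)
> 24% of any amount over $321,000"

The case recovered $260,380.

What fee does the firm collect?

First $158,500 at 41% = $64,985.00
Next $83,500 at 35% = $29,225.00
Remaining $18,380 at 27% = $4,962.60
Fee: $64,985.00 + $29,225.00 + $4,962.60 = $99,172.60

$99,172.60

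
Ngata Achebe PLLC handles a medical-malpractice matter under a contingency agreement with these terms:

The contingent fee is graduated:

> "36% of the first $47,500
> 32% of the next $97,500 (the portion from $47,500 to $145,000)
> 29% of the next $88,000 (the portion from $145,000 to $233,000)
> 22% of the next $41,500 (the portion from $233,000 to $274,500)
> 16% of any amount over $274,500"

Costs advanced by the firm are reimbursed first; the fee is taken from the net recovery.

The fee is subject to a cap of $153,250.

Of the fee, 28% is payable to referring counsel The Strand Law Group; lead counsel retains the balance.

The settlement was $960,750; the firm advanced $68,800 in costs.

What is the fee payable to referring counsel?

Fee base (net of costs): $960,750 − $68,800 = $891,950
First $47,500 at 36% = $17,100.00
Next $97,500 at 32% = $31,200.00
Next $88,000 at 29% = $25,520.00
Next $41,500 at 22% = $9,130.00
Remaining $617,450 at 16% = $98,792.00
Fee: $17,100.00 + $31,200.00 + $25,520.00 + $9,130.00 + $98,792.00 = $181,742.00
$181,742.00 exceeds the $153,250 cap, so the fee is capped at $153,250.00.
Referral share: 28% of $153,250.00 = $42,910.00; lead counsel retains $153,250.00 − $42,910.00 = $110,340.00.

$42,910.00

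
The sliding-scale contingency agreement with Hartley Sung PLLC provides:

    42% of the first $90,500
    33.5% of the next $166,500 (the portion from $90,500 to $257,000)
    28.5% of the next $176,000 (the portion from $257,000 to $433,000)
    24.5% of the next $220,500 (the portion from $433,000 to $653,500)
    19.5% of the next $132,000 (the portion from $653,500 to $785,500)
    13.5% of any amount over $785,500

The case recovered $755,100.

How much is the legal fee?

First $90,500 at 42% = $38,010.00
Next $166,500 at 33.5% = $55,777.50
Next $176,000 at 28.5% = $50,160.00
Next $220,500 at 24.5% = $54,022.50
Remaining $101,600 at 19.5% = $19,812.00
Fee: $38,010.00 + $55,777.50 + $50,160.00 + $54,022.50 + $19,812.00 = $217,782.00

$217,782.00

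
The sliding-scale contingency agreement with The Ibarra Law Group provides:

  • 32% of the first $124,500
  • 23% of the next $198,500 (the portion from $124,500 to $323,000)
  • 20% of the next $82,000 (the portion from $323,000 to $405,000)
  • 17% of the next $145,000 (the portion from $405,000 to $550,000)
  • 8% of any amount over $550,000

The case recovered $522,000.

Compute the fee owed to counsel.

$121,785.00

First $124,500 at 32% = $39,840.00
Next $198,500 at 23% = $45,655.00
Next $82,000 at 20% = $16,400.00
Remaining $117,000 at 17% = $19,890.00
Fee: $39,840.00 + $45,655.00 + $16,400.00 + $19,890.00 = $121,785.00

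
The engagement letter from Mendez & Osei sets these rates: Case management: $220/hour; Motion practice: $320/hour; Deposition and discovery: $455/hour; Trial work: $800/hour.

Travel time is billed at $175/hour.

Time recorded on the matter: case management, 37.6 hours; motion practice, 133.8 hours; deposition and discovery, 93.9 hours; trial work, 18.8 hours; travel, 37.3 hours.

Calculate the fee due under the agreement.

$115,380.00

Case management: 37.6 × $220 = $8,272.00
Motion practice: 133.8 × $320 = $42,816.00
Deposition and discovery: 93.9 × $455 = $42,724.50
Trial work: 18.8 × $800 = $15,040.00
Subtotal: $8,272.00 + $42,816.00 + $42,724.50 + $15,040.00 = $108,852.50
Travel: 37.3 × $175 = $6,527.50
Total: $108,852.50 + $6,527.50 = $115,380.00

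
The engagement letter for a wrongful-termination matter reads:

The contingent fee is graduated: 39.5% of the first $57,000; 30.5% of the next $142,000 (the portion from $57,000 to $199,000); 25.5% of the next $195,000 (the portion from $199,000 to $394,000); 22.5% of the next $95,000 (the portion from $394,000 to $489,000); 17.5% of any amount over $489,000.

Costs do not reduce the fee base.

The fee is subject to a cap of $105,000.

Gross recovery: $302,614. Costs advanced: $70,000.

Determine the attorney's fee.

$92,246.57

Fee base is the gross recovery, $302,614; costs are reimbursed separately.
First $57,000 at 39.5% = $22,515.00
Next $142,000 at 30.5% = $43,310.00
Remaining $103,614 at 25.5% = $26,421.57
Fee: $22,515.00 + $43,310.00 + $26,421.57 = $92,246.57
$92,246.57 is under the $105,000 cap.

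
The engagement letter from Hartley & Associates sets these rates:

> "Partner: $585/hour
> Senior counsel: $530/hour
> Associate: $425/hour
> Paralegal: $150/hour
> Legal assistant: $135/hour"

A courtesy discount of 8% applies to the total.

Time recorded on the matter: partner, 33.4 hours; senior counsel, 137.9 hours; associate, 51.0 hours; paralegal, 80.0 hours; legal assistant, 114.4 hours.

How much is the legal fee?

Partner: 33.4 × $585 = $19,539.00
Senior counsel: 137.9 × $530 = $73,087.00
Associate: 51.0 × $425 = $21,675.00
Paralegal: 80.0 × $150 = $12,000.00
Legal assistant: 114.4 × $135 = $15,444.00
Subtotal: $141,745.00
Less 8% discount: −$11,339.60
Total: $141,745.00 − $11,339.60 = $130,405.40

$130,405.40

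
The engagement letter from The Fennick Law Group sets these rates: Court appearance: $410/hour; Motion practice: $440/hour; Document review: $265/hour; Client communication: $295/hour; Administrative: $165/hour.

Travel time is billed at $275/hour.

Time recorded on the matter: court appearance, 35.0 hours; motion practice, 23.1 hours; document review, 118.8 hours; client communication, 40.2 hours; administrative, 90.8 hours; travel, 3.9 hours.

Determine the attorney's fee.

$83,909.50

Court appearance: 35.0 × $410 = $14,350.00
Motion practice: 23.1 × $440 = $10,164.00
Document review: 118.8 × $265 = $31,482.00
Client communication: 40.2 × $295 = $11,859.00
Administrative: 90.8 × $165 = $14,982.00
Subtotal: $14,350.00 + $10,164.00 + $31,482.00 + $11,859.00 + $14,982.00 = $82,837.00
Travel: 3.9 × $275 = $1,072.50
Total: $82,837.00 + $1,072.50 = $83,909.50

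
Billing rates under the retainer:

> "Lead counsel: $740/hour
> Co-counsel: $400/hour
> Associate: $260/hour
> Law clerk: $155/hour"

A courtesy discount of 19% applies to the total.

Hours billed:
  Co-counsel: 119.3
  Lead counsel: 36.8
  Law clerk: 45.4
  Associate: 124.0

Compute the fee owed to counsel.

$92,525.49

Lead counsel: 36.8 × $740 = $27,232.00
Co-counsel: 119.3 × $400 = $47,720.00
Associate: 124.0 × $260 = $32,240.00
Law clerk: 45.4 × $155 = $7,037.00
Subtotal: $114,229.00
Less 19% discount: −$21,703.51
Total: $114,229.00 − $21,703.51 = $92,525.49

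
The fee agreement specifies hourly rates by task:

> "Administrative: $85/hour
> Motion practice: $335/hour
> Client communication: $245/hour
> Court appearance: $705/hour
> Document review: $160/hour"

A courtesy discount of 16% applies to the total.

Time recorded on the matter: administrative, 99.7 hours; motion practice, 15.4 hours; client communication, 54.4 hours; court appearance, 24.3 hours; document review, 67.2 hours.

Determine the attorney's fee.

Administrative: 99.7 × $85 = $8,474.50
Motion practice: 15.4 × $335 = $5,159.00
Client communication: 54.4 × $245 = $13,328.00
Court appearance: 24.3 × $705 = $17,131.50
Document review: 67.2 × $160 = $10,752.00
Subtotal: $54,845.00
Less 16% discount: −$8,775.20
Total: $54,845.00 − $8,775.20 = $46,069.80

$46,069.80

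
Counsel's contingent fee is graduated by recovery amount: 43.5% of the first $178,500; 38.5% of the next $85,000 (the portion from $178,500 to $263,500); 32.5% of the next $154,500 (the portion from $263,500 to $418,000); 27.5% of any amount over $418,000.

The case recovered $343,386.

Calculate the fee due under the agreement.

$136,335.45

First $178,500 at 43.5% = $77,647.50
Next $85,000 at 38.5% = $32,725.00
Remaining $79,886 at 32.5% = $25,962.95
Fee: $77,647.50 + $32,725.00 + $25,962.95 = $136,335.45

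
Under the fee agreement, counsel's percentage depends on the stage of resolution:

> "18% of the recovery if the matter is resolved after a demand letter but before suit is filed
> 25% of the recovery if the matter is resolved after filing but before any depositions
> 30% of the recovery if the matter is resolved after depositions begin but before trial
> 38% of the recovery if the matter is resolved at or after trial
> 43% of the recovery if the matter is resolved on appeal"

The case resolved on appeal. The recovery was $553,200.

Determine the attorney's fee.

$237,876.00

The matter resolved on appeal, so the 43% rate applies.
$553,200 × 43% = $237,876.00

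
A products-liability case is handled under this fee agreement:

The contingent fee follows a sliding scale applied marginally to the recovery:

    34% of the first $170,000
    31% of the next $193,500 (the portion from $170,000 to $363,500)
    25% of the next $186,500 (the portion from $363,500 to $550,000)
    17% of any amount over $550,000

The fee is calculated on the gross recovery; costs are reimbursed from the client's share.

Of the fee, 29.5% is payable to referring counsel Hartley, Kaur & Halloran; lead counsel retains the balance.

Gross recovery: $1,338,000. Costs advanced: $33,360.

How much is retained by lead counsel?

$210,350.85

Fee base is the gross recovery, $1,338,000; costs are reimbursed separately.
First $170,000 at 34% = $57,800.00
Next $193,500 at 31% = $59,985.00
Next $186,500 at 25% = $46,625.00
Remaining $788,000 at 17% = $133,960.00
Fee: $57,800.00 + $59,985.00 + $46,625.00 + $133,960.00 = $298,370.00
Referral share: 29.5% of $298,370.00 = $88,019.15; lead counsel retains $298,370.00 − $88,019.15 = $210,350.85.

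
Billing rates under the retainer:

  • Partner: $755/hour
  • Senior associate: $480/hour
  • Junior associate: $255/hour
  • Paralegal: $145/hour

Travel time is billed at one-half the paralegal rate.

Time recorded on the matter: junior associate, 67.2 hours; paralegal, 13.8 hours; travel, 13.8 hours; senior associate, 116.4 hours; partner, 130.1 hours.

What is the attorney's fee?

Partner: 130.1 × $755 = $98,225.50
Senior associate: 116.4 × $480 = $55,872.00
Junior associate: 67.2 × $255 = $17,136.00
Paralegal: 13.8 × $145 = $2,001.00
Subtotal: $98,225.50 + $55,872.00 + $17,136.00 + $2,001.00 = $173,234.50
Travel: 13.8 × ($145 ÷ 2) = 13.8 × $72.50 = $1,000.50
Total: $173,234.50 + $1,000.50 = $174,235.00

$174,235.00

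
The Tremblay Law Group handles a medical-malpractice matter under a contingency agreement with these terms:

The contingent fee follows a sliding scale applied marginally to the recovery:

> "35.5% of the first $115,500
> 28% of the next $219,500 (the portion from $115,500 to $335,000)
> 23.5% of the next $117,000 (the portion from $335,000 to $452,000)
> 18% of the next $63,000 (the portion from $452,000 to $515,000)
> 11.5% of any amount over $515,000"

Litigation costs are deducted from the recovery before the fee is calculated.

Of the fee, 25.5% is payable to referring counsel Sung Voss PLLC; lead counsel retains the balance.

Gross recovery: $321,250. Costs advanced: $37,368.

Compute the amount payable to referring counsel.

Fee base (net of costs): $321,250 − $37,368 = $283,882
First $115,500 at 35.5% = $41,002.50
Remaining $168,382 at 28% = $47,146.96
Fee: $41,002.50 + $47,146.96 = $88,149.46
Referral share: 25.5% of $88,149.46 = $22,478.11; lead counsel retains $88,149.46 − $22,478.11 = $65,671.35.

$22,478.11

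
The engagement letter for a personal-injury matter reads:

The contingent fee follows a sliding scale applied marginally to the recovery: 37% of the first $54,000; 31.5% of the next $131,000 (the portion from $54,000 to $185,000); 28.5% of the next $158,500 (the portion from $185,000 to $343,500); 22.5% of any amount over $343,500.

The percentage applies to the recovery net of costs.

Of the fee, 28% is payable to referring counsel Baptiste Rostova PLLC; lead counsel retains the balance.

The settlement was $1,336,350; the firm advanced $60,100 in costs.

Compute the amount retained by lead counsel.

Fee base (net of costs): $1,336,350 − $60,100 = $1,276,250
First $54,000 at 37% = $19,980.00
Next $131,000 at 31.5% = $41,265.00
Next $158,500 at 28.5% = $45,172.50
Remaining $932,750 at 22.5% = $209,868.75
Fee: $19,980.00 + $41,265.00 + $45,172.50 + $209,868.75 = $316,286.25
Referral share: 28% of $316,286.25 = $88,560.15; lead counsel retains $316,286.25 − $88,560.15 = $227,726.10.

$227,726.10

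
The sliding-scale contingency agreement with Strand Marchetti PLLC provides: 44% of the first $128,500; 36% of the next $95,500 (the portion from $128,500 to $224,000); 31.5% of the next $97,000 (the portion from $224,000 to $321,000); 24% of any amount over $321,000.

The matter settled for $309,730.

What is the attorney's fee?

$117,924.95

First $128,500 at 44% = $56,540.00
Next $95,500 at 36% = $34,380.00
Remaining $85,730 at 31.5% = $27,004.95
Fee: $56,540.00 + $34,380.00 + $27,004.95 = $117,924.95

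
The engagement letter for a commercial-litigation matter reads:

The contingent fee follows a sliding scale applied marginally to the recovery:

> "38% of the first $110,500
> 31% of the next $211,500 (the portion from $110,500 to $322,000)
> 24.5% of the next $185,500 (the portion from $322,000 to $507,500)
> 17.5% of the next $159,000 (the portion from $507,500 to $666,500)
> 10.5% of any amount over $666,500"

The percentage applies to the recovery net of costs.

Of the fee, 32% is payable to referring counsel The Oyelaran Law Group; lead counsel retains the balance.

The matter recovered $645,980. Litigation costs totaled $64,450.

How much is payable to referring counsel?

Fee base (net of costs): $645,980 − $64,450 = $581,530
First $110,500 at 38% = $41,990.00
Next $211,500 at 31% = $65,565.00
Next $185,500 at 24.5% = $45,447.50
Remaining $74,030 at 17.5% = $12,955.25
Fee: $41,990.00 + $65,565.00 + $45,447.50 + $12,955.25 = $165,957.75
Referral share: 32% of $165,957.75 = $53,106.48; lead counsel retains $165,957.75 − $53,106.48 = $112,851.27.

$53,106.48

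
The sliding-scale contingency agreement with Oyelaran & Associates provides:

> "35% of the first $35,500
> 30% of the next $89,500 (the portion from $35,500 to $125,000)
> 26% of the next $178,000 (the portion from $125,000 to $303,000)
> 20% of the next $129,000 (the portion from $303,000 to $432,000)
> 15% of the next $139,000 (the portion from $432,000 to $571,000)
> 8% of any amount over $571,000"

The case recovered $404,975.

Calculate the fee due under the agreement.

First $35,500 at 35% = $12,425.00
Next $89,500 at 30% = $26,850.00
Next $178,000 at 26% = $46,280.00
Remaining $101,975 at 20% = $20,395.00
Fee: $12,425.00 + $26,850.00 + $46,280.00 + $20,395.00 = $105,950.00

$105,950.00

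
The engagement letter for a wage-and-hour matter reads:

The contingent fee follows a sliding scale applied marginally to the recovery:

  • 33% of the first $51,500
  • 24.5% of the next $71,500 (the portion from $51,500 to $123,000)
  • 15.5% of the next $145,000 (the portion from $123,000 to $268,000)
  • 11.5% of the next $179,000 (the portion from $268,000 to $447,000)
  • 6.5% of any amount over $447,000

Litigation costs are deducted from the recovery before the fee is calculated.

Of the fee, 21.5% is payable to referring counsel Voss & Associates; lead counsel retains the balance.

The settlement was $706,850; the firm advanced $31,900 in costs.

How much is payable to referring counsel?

$19,863.69

Fee base (net of costs): $706,850 − $31,900 = $674,950
First $51,500 at 33% = $16,995.00
Next $71,500 at 24.5% = $17,517.50
Next $145,000 at 15.5% = $22,475.00
Next $179,000 at 11.5% = $20,585.00
Remaining $227,950 at 6.5% = $14,816.75
Fee: $16,995.00 + $17,517.50 + $22,475.00 + $20,585.00 + $14,816.75 = $92,389.25
Referral share: 21.5% of $92,389.25 = $19,863.69; lead counsel retains $92,389.25 − $19,863.69 = $72,525.56.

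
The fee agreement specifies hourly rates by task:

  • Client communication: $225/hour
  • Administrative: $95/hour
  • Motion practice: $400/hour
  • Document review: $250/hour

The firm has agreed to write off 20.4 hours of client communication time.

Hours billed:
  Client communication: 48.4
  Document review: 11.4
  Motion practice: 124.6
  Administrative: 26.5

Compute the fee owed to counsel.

$61,507.50

Client communication: 48.4 × $225 = $10,890.00
Administrative: 26.5 × $95 = $2,517.50
Motion practice: 124.6 × $400 = $49,840.00
Document review: 11.4 × $250 = $2,850.00
Subtotal: $66,097.50
Write-off: 20.4 × $225 = $4,590.00
Total: $66,097.50 − $4,590.00 = $61,507.50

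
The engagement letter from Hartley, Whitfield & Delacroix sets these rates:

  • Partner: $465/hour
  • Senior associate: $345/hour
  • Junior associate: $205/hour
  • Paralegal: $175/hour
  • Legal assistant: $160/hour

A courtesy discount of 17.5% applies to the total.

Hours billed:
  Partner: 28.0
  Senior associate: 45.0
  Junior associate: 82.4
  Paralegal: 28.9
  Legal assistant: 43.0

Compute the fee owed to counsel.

Partner: 28.0 × $465 = $13,020.00
Senior associate: 45.0 × $345 = $15,525.00
Junior associate: 82.4 × $205 = $16,892.00
Paralegal: 28.9 × $175 = $5,057.50
Legal assistant: 43.0 × $160 = $6,880.00
Subtotal: $57,374.50
Less 17.5% discount: −$10,040.54
Total: $57,374.50 − $10,040.54 = $47,333.96

$47,333.96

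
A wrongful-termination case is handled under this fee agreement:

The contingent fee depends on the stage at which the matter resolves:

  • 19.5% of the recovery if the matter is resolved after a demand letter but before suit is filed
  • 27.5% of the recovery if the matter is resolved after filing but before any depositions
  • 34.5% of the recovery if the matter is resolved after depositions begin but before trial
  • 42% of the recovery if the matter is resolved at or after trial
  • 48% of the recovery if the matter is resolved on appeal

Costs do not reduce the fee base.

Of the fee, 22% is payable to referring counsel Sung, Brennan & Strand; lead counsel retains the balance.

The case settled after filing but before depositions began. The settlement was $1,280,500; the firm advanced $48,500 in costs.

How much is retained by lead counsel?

$274,667.25

Fee base is the gross recovery, $1,280,500; costs are reimbursed separately.
The matter settled after filing but before depositions began, so the 27.5% rate applies.
$1,280,500 × 27.5% = $352,137.50
Referral share: 22% of $352,137.50 = $77,470.25; lead counsel retains $352,137.50 − $77,470.25 = $274,667.25.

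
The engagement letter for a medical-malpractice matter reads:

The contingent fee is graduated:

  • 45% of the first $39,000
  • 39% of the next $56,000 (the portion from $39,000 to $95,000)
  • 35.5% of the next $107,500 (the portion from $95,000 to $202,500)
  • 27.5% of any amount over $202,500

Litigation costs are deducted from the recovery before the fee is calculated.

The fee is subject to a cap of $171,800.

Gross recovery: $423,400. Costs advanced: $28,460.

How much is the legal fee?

$130,473.50

Fee base (net of costs): $423,400 − $28,460 = $394,940
First $39,000 at 45% = $17,550.00
Next $56,000 at 39% = $21,840.00
Next $107,500 at 35.5% = $38,162.50
Remaining $192,440 at 27.5% = $52,921.00
Fee: $17,550.00 + $21,840.00 + $38,162.50 + $52,921.00 = $130,473.50
$130,473.50 is under the $171,800 cap.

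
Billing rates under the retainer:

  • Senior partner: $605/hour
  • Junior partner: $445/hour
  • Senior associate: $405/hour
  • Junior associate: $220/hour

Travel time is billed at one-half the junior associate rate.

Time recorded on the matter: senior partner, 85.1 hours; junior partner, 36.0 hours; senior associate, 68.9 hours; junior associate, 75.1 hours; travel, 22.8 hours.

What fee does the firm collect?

Senior partner: 85.1 × $605 = $51,485.50
Junior partner: 36.0 × $445 = $16,020.00
Senior associate: 68.9 × $405 = $27,904.50
Junior associate: 75.1 × $220 = $16,522.00
Subtotal: $51,485.50 + $16,020.00 + $27,904.50 + $16,522.00 = $111,932.00
Travel: 22.8 × ($220 ÷ 2) = 22.8 × $110.00 = $2,508.00
Total: $111,932.00 + $2,508.00 = $114,440.00

$114,440.00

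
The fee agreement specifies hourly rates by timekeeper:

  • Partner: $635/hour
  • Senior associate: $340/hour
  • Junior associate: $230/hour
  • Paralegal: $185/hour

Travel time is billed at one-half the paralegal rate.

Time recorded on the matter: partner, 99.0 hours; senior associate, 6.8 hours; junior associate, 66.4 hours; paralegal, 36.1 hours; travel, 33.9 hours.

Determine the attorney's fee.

Partner: 99.0 × $635 = $62,865.00
Senior associate: 6.8 × $340 = $2,312.00
Junior associate: 66.4 × $230 = $15,272.00
Paralegal: 36.1 × $185 = $6,678.50
Subtotal: $62,865.00 + $2,312.00 + $15,272.00 + $6,678.50 = $87,127.50
Travel: 33.9 × ($185 ÷ 2) = 33.9 × $92.50 = $3,135.75
Total: $87,127.50 + $3,135.75 = $90,263.25

$90,263.25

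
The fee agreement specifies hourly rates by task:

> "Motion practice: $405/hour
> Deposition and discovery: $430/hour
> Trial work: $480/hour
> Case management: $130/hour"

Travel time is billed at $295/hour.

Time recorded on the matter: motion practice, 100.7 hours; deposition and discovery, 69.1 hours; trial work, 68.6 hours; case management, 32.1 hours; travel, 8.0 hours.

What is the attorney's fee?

$109,957.50

Motion practice: 100.7 × $405 = $40,783.50
Deposition and discovery: 69.1 × $430 = $29,713.00
Trial work: 68.6 × $480 = $32,928.00
Case management: 32.1 × $130 = $4,173.00
Subtotal: $40,783.50 + $29,713.00 + $32,928.00 + $4,173.00 = $107,597.50
Travel: 8.0 × $295 = $2,360.00
Total: $107,597.50 + $2,360.00 = $109,957.50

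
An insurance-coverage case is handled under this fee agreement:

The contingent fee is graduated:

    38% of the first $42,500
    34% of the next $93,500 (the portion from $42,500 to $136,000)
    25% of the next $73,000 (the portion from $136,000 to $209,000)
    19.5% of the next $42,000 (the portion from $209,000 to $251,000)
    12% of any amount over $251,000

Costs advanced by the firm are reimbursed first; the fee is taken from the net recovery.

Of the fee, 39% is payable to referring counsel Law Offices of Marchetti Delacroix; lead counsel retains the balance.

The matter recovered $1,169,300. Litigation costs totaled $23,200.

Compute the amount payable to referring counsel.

$70,898.88

Fee base (net of costs): $1,169,300 − $23,200 = $1,146,100
First $42,500 at 38% = $16,150.00
Next $93,500 at 34% = $31,790.00
Next $73,000 at 25% = $18,250.00
Next $42,000 at 19.5% = $8,190.00
Remaining $895,100 at 12% = $107,412.00
Fee: $16,150.00 + $31,790.00 + $18,250.00 + $8,190.00 + $107,412.00 = $181,792.00
Referral share: 39% of $181,792.00 = $70,898.88; lead counsel retains $181,792.00 − $70,898.88 = $110,893.12.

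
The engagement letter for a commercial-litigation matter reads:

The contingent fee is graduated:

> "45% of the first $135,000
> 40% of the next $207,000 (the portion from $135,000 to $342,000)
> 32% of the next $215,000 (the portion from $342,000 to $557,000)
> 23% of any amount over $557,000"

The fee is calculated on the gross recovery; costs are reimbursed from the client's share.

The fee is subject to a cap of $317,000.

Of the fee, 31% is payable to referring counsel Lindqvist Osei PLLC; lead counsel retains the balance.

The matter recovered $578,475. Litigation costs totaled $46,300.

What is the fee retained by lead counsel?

$149,929.58

Fee base is the gross recovery, $578,475; costs are reimbursed separately.
First $135,000 at 45% = $60,750.00
Next $207,000 at 40% = $82,800.00
Next $215,000 at 32% = $68,800.00
Remaining $21,475 at 23% = $4,939.25
Fee: $60,750.00 + $82,800.00 + $68,800.00 + $4,939.25 = $217,289.25
$217,289.25 is under the $317,000 cap.
Referral share: 31% of $217,289.25 = $67,359.67; lead counsel retains $217,289.25 − $67,359.67 = $149,929.58.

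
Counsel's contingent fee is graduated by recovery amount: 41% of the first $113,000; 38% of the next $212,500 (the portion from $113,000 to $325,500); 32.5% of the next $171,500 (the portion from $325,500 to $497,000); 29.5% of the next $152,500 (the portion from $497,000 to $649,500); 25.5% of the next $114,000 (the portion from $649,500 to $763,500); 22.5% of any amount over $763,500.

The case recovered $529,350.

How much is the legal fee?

First $113,000 at 41% = $46,330.00
Next $212,500 at 38% = $80,750.00
Next $171,500 at 32.5% = $55,737.50
Remaining $32,350 at 29.5% = $9,543.25
Fee: $46,330.00 + $80,750.00 + $55,737.50 + $9,543.25 = $192,360.75

$192,360.75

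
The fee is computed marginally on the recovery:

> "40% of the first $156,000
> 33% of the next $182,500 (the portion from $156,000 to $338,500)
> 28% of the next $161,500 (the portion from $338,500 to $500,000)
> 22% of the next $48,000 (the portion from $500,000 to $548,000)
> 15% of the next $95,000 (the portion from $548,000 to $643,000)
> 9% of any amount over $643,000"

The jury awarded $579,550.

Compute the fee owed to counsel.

First $156,000 at 40% = $62,400.00
Next $182,500 at 33% = $60,225.00
Next $161,500 at 28% = $45,220.00
Next $48,000 at 22% = $10,560.00
Remaining $31,550 at 15% = $4,732.50
Fee: $62,400.00 + $60,225.00 + $45,220.00 + $10,560.00 + $4,732.50 = $183,137.50

$183,137.50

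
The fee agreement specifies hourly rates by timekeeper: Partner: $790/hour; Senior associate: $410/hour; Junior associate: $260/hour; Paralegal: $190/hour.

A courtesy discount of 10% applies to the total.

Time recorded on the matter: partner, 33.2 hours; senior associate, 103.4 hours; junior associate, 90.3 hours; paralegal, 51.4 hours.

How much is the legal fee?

$91,679.40

Partner: 33.2 × $790 = $26,228.00
Senior associate: 103.4 × $410 = $42,394.00
Junior associate: 90.3 × $260 = $23,478.00
Paralegal: 51.4 × $190 = $9,766.00
Subtotal: $101,866.00
Less 10% discount: −$10,186.60
Total: $101,866.00 − $10,186.60 = $91,679.40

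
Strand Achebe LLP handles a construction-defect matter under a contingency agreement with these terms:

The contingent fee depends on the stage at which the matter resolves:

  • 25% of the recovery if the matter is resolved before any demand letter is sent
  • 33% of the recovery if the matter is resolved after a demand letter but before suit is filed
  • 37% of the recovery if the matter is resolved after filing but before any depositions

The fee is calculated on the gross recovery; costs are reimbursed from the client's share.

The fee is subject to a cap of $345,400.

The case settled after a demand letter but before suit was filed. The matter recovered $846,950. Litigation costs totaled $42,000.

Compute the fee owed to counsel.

Fee base is the gross recovery, $846,950; costs are reimbursed separately.
The matter settled after a demand letter but before suit was filed, so the 33% rate applies.
$846,950 × 33% = $279,493.50
$279,493.50 is under the $345,400 cap.

$279,493.50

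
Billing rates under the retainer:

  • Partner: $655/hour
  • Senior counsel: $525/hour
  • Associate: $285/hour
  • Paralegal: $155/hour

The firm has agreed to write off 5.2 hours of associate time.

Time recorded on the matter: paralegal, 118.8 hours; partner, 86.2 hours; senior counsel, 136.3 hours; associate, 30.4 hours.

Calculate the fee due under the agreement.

Partner: 86.2 × $655 = $56,461.00
Senior counsel: 136.3 × $525 = $71,557.50
Associate: 30.4 × $285 = $8,664.00
Paralegal: 118.8 × $155 = $18,414.00
Subtotal: $155,096.50
Write-off: 5.2 × $285 = $1,482.00
Total: $155,096.50 − $1,482.00 = $153,614.50

$153,614.50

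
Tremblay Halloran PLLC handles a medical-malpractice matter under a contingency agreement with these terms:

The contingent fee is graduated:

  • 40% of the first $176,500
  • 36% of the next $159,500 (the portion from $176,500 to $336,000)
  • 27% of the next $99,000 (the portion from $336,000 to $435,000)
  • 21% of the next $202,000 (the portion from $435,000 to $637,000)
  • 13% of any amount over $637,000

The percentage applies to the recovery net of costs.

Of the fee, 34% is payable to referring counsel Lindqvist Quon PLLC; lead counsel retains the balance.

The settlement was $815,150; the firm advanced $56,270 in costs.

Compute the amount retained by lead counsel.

$140,589.50

Fee base (net of costs): $815,150 − $56,270 = $758,880
First $176,500 at 40% = $70,600.00
Next $159,500 at 36% = $57,420.00
Next $99,000 at 27% = $26,730.00
Next $202,000 at 21% = $42,420.00
Remaining $121,880 at 13% = $15,844.40
Fee: $70,600.00 + $57,420.00 + $26,730.00 + $42,420.00 + $15,844.40 = $213,014.40
Referral share: 34% of $213,014.40 = $72,424.90; lead counsel retains $213,014.40 − $72,424.90 = $140,589.50.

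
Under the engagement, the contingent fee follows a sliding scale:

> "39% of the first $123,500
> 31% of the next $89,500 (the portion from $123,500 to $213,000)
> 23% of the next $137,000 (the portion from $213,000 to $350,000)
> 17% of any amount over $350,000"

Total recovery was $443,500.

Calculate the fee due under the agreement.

$123,315.00

First $123,500 at 39% = $48,165.00
Next $89,500 at 31% = $27,745.00
Next $137,000 at 23% = $31,510.00
Remaining $93,500 at 17% = $15,895.00
Fee: $48,165.00 + $27,745.00 + $31,510.00 + $15,895.00 = $123,315.00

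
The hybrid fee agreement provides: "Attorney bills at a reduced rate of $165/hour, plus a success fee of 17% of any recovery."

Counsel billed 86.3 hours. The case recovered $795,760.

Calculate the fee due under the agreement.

$149,518.70

Hourly: 86.3 × $165 = $14,239.50
Success fee: 17% of $795,760 = $135,279.20
Total: $14,239.50 + $135,279.20 = $149,518.70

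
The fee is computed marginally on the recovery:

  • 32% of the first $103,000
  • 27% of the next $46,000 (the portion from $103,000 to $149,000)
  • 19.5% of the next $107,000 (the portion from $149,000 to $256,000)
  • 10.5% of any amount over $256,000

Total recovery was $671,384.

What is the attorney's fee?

$109,860.32

First $103,000 at 32% = $32,960.00
Next $46,000 at 27% = $12,420.00
Next $107,000 at 19.5% = $20,865.00
Remaining $415,384 at 10.5% = $43,615.32
Fee: $32,960.00 + $12,420.00 + $20,865.00 + $43,615.32 = $109,860.32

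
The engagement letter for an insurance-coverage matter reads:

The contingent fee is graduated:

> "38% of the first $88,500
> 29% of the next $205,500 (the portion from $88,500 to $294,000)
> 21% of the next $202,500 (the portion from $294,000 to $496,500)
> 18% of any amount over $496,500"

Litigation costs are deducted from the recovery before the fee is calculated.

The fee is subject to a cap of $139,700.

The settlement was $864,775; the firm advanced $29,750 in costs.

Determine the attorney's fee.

Fee base (net of costs): $864,775 − $29,750 = $835,025
First $88,500 at 38% = $33,630.00
Next $205,500 at 29% = $59,595.00
Next $202,500 at 21% = $42,525.00
Remaining $338,525 at 18% = $60,934.50
Fee: $33,630.00 + $59,595.00 + $42,525.00 + $60,934.50 = $196,684.50
$196,684.50 exceeds the $139,700 cap, so the fee is capped at $139,700.00.

$139,700.00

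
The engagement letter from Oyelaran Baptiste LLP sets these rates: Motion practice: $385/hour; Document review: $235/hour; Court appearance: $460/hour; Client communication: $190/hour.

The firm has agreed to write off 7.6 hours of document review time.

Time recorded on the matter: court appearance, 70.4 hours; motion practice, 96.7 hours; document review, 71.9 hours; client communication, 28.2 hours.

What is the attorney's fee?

$90,082.00

Motion practice: 96.7 × $385 = $37,229.50
Document review: 71.9 × $235 = $16,896.50
Court appearance: 70.4 × $460 = $32,384.00
Client communication: 28.2 × $190 = $5,358.00
Subtotal: $91,868.00
Write-off: 7.6 × $235 = $1,786.00
Total: $91,868.00 − $1,786.00 = $90,082.00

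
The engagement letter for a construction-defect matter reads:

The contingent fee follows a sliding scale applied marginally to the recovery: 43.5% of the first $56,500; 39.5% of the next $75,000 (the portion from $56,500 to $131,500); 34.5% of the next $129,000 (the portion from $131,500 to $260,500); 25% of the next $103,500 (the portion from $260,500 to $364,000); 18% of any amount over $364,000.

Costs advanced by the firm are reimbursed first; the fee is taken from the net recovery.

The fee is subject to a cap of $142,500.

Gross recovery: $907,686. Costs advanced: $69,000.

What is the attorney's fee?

$142,500.00

Fee base (net of costs): $907,686 − $69,000 = $838,686
First $56,500 at 43.5% = $24,577.50
Next $75,000 at 39.5% = $29,625.00
Next $129,000 at 34.5% = $44,505.00
Next $103,500 at 25% = $25,875.00
Remaining $474,686 at 18% = $85,443.48
Fee: $24,577.50 + $29,625.00 + $44,505.00 + $25,875.00 + $85,443.48 = $210,025.98
$210,025.98 exceeds the $142,500 cap, so the fee is capped at $142,500.00.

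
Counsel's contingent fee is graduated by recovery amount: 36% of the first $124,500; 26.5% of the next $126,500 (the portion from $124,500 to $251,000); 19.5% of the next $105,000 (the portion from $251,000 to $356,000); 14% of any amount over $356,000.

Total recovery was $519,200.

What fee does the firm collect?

$121,665.50

First $124,500 at 36% = $44,820.00
Next $126,500 at 26.5% = $33,522.50
Next $105,000 at 19.5% = $20,475.00
Remaining $163,200 at 14% = $22,848.00
Fee: $44,820.00 + $33,522.50 + $20,475.00 + $22,848.00 = $121,665.50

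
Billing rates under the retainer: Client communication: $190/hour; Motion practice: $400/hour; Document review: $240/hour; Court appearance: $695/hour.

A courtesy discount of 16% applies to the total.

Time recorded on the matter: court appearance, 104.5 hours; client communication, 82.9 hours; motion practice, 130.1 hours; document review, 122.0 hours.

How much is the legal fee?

Client communication: 82.9 × $190 = $15,751.00
Motion practice: 130.1 × $400 = $52,040.00
Document review: 122.0 × $240 = $29,280.00
Court appearance: 104.5 × $695 = $72,627.50
Subtotal: $169,698.50
Less 16% discount: −$27,151.76
Total: $169,698.50 − $27,151.76 = $142,546.74

$142,546.74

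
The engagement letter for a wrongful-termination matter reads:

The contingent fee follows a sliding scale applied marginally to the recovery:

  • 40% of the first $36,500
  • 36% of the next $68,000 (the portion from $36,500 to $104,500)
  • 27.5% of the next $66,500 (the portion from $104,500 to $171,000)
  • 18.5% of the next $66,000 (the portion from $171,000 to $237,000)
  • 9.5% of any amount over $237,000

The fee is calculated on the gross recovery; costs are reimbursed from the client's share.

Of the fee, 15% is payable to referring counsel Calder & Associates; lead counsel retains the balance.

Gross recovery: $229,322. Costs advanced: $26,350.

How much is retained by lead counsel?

$57,933.51

Fee base is the gross recovery, $229,322; costs are reimbursed separately.
First $36,500 at 40% = $14,600.00
Next $68,000 at 36% = $24,480.00
Next $66,500 at 27.5% = $18,287.50
Remaining $58,322 at 18.5% = $10,789.57
Fee: $14,600.00 + $24,480.00 + $18,287.50 + $10,789.57 = $68,157.07
Referral share: 15% of $68,157.07 = $10,223.56; lead counsel retains $68,157.07 − $10,223.56 = $57,933.51.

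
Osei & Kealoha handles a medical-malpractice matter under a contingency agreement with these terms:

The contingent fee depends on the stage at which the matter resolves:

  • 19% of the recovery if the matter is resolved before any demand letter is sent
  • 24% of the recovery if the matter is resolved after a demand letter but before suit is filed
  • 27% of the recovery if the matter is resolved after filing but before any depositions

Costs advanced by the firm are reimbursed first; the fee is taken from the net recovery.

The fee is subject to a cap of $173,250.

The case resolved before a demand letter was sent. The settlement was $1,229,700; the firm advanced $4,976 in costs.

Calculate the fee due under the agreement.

$173,250.00

Fee base (net of costs): $1,229,700 − $4,976 = $1,224,724
The matter resolved before a demand letter was sent, so the 19% rate applies.
$1,224,724 × 19% = $232,697.56
$232,697.56 exceeds the $173,250 cap, so the fee is capped at $173,250.00.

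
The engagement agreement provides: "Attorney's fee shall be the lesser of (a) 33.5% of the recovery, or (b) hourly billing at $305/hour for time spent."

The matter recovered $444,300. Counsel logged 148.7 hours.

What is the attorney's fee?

$45,353.50

(a) 33.5% of $444,300 = $148,840.50
(b) 148.7 × $305 = $45,353.50
The lesser is (b): $45,353.50.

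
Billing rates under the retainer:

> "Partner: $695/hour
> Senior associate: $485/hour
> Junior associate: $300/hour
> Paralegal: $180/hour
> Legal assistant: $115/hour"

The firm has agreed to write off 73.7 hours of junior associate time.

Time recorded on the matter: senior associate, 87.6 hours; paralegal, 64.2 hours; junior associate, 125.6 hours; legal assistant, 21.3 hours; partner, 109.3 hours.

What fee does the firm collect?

$148,025.00

Partner: 109.3 × $695 = $75,963.50
Senior associate: 87.6 × $485 = $42,486.00
Junior associate: 125.6 × $300 = $37,680.00
Paralegal: 64.2 × $180 = $11,556.00
Legal assistant: 21.3 × $115 = $2,449.50
Subtotal: $170,135.00
Write-off: 73.7 × $300 = $22,110.00
Total: $170,135.00 − $22,110.00 = $148,025.00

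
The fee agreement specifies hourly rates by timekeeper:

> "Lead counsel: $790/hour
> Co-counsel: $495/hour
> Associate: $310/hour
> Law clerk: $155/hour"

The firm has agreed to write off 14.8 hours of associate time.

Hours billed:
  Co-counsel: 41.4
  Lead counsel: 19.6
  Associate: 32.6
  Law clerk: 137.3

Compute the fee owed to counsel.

$62,776.50

Lead counsel: 19.6 × $790 = $15,484.00
Co-counsel: 41.4 × $495 = $20,493.00
Associate: 32.6 × $310 = $10,106.00
Law clerk: 137.3 × $155 = $21,281.50
Subtotal: $67,364.50
Write-off: 14.8 × $310 = $4,588.00
Total: $67,364.50 − $4,588.00 = $62,776.50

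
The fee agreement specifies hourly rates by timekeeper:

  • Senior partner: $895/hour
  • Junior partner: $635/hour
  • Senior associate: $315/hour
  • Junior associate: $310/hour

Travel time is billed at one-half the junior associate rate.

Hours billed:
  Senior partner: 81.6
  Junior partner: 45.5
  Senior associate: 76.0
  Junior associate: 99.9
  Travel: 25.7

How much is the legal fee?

$160,817.00

Senior partner: 81.6 × $895 = $73,032.00
Junior partner: 45.5 × $635 = $28,892.50
Senior associate: 76.0 × $315 = $23,940.00
Junior associate: 99.9 × $310 = $30,969.00
Subtotal: $73,032.00 + $28,892.50 + $23,940.00 + $30,969.00 = $156,833.50
Travel: 25.7 × ($310 ÷ 2) = 25.7 × $155.00 = $3,983.50
Total: $156,833.50 + $3,983.50 = $160,817.00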